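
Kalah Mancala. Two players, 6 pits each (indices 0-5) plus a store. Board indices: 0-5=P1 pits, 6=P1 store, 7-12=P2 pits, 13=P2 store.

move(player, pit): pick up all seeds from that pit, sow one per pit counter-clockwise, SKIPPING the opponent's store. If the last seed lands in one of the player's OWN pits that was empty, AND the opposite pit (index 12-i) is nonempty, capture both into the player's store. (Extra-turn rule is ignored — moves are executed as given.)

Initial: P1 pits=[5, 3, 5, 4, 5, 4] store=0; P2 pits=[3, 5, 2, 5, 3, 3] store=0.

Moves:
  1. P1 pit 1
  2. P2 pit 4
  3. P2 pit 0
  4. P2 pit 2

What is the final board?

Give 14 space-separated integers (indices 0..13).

Move 1: P1 pit1 -> P1=[5,0,6,5,6,4](0) P2=[3,5,2,5,3,3](0)
Move 2: P2 pit4 -> P1=[6,0,6,5,6,4](0) P2=[3,5,2,5,0,4](1)
Move 3: P2 pit0 -> P1=[6,0,6,5,6,4](0) P2=[0,6,3,6,0,4](1)
Move 4: P2 pit2 -> P1=[6,0,6,5,6,4](0) P2=[0,6,0,7,1,5](1)

Answer: 6 0 6 5 6 4 0 0 6 0 7 1 5 1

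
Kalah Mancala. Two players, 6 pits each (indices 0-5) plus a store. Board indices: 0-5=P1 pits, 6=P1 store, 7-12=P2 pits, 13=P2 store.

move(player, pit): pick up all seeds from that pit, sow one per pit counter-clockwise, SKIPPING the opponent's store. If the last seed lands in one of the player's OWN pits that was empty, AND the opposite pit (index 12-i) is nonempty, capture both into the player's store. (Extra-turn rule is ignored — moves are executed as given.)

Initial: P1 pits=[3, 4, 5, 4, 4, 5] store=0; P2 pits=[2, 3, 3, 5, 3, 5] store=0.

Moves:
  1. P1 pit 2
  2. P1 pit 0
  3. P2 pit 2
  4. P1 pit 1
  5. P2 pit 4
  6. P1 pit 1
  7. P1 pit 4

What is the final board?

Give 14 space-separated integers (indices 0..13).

Move 1: P1 pit2 -> P1=[3,4,0,5,5,6](1) P2=[3,3,3,5,3,5](0)
Move 2: P1 pit0 -> P1=[0,5,1,6,5,6](1) P2=[3,3,3,5,3,5](0)
Move 3: P2 pit2 -> P1=[0,5,1,6,5,6](1) P2=[3,3,0,6,4,6](0)
Move 4: P1 pit1 -> P1=[0,0,2,7,6,7](2) P2=[3,3,0,6,4,6](0)
Move 5: P2 pit4 -> P1=[1,1,2,7,6,7](2) P2=[3,3,0,6,0,7](1)
Move 6: P1 pit1 -> P1=[1,0,3,7,6,7](2) P2=[3,3,0,6,0,7](1)
Move 7: P1 pit4 -> P1=[1,0,3,7,0,8](3) P2=[4,4,1,7,0,7](1)

Answer: 1 0 3 7 0 8 3 4 4 1 7 0 7 1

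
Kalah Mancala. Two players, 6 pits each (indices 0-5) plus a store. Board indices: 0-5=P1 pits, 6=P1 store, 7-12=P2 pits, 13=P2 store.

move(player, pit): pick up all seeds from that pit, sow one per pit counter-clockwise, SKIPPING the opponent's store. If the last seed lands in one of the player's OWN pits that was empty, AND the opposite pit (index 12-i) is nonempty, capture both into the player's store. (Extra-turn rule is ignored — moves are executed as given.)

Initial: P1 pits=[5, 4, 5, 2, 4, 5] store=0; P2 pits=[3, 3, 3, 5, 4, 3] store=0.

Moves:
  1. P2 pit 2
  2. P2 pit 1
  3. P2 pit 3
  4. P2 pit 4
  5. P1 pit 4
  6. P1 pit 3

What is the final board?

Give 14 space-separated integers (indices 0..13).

Move 1: P2 pit2 -> P1=[5,4,5,2,4,5](0) P2=[3,3,0,6,5,4](0)
Move 2: P2 pit1 -> P1=[5,4,5,2,4,5](0) P2=[3,0,1,7,6,4](0)
Move 3: P2 pit3 -> P1=[6,5,6,3,4,5](0) P2=[3,0,1,0,7,5](1)
Move 4: P2 pit4 -> P1=[7,6,7,4,5,5](0) P2=[3,0,1,0,0,6](2)
Move 5: P1 pit4 -> P1=[7,6,7,4,0,6](1) P2=[4,1,2,0,0,6](2)
Move 6: P1 pit3 -> P1=[7,6,7,0,1,7](2) P2=[5,1,2,0,0,6](2)

Answer: 7 6 7 0 1 7 2 5 1 2 0 0 6 2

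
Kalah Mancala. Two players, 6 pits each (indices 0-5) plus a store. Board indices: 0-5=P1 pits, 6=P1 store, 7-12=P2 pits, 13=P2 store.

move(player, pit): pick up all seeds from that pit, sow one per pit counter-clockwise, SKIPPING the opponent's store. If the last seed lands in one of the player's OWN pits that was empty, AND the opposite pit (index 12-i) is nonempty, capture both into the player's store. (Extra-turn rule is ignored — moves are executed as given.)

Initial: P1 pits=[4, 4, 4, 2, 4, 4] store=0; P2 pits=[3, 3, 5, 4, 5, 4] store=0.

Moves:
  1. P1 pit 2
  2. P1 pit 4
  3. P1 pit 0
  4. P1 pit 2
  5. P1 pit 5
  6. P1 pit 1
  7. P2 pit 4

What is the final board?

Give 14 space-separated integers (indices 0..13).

Move 1: P1 pit2 -> P1=[4,4,0,3,5,5](1) P2=[3,3,5,4,5,4](0)
Move 2: P1 pit4 -> P1=[4,4,0,3,0,6](2) P2=[4,4,6,4,5,4](0)
Move 3: P1 pit0 -> P1=[0,5,1,4,0,6](7) P2=[4,0,6,4,5,4](0)
Move 4: P1 pit2 -> P1=[0,5,0,5,0,6](7) P2=[4,0,6,4,5,4](0)
Move 5: P1 pit5 -> P1=[0,5,0,5,0,0](8) P2=[5,1,7,5,6,4](0)
Move 6: P1 pit1 -> P1=[0,0,1,6,1,1](9) P2=[5,1,7,5,6,4](0)
Move 7: P2 pit4 -> P1=[1,1,2,7,1,1](9) P2=[5,1,7,5,0,5](1)

Answer: 1 1 2 7 1 1 9 5 1 7 5 0 5 1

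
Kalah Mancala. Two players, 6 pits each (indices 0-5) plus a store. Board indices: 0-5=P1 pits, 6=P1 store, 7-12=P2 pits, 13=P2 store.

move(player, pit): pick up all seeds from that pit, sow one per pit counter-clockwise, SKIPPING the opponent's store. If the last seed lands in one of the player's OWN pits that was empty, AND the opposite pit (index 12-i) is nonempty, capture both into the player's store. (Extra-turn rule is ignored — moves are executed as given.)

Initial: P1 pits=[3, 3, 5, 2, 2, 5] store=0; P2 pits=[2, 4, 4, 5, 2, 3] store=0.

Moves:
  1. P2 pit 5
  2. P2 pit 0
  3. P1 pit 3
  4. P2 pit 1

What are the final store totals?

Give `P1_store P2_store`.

Move 1: P2 pit5 -> P1=[4,4,5,2,2,5](0) P2=[2,4,4,5,2,0](1)
Move 2: P2 pit0 -> P1=[4,4,5,2,2,5](0) P2=[0,5,5,5,2,0](1)
Move 3: P1 pit3 -> P1=[4,4,5,0,3,6](0) P2=[0,5,5,5,2,0](1)
Move 4: P2 pit1 -> P1=[4,4,5,0,3,6](0) P2=[0,0,6,6,3,1](2)

Answer: 0 2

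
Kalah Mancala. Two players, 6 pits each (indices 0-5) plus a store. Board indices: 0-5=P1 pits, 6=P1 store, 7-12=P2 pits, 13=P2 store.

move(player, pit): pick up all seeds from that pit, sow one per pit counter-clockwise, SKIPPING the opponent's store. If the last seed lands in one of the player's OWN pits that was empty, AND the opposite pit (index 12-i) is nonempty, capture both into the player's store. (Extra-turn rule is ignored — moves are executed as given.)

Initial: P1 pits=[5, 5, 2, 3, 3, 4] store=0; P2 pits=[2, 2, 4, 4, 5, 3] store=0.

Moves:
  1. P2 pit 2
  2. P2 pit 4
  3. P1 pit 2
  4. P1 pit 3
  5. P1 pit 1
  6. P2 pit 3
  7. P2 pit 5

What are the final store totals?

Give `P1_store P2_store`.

Answer: 2 4

Derivation:
Move 1: P2 pit2 -> P1=[5,5,2,3,3,4](0) P2=[2,2,0,5,6,4](1)
Move 2: P2 pit4 -> P1=[6,6,3,4,3,4](0) P2=[2,2,0,5,0,5](2)
Move 3: P1 pit2 -> P1=[6,6,0,5,4,5](0) P2=[2,2,0,5,0,5](2)
Move 4: P1 pit3 -> P1=[6,6,0,0,5,6](1) P2=[3,3,0,5,0,5](2)
Move 5: P1 pit1 -> P1=[6,0,1,1,6,7](2) P2=[4,3,0,5,0,5](2)
Move 6: P2 pit3 -> P1=[7,1,1,1,6,7](2) P2=[4,3,0,0,1,6](3)
Move 7: P2 pit5 -> P1=[8,2,2,2,7,7](2) P2=[4,3,0,0,1,0](4)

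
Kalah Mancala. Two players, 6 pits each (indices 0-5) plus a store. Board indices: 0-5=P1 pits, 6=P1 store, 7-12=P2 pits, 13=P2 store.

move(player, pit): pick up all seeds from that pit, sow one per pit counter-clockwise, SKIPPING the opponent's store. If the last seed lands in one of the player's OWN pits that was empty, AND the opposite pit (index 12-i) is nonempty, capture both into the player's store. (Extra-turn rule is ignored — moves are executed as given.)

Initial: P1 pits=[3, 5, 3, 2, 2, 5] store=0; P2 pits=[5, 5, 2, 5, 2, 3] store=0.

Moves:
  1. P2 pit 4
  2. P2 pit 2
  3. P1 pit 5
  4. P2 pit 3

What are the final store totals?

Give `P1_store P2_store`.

Answer: 1 8

Derivation:
Move 1: P2 pit4 -> P1=[3,5,3,2,2,5](0) P2=[5,5,2,5,0,4](1)
Move 2: P2 pit2 -> P1=[3,0,3,2,2,5](0) P2=[5,5,0,6,0,4](7)
Move 3: P1 pit5 -> P1=[3,0,3,2,2,0](1) P2=[6,6,1,7,0,4](7)
Move 4: P2 pit3 -> P1=[4,1,4,3,2,0](1) P2=[6,6,1,0,1,5](8)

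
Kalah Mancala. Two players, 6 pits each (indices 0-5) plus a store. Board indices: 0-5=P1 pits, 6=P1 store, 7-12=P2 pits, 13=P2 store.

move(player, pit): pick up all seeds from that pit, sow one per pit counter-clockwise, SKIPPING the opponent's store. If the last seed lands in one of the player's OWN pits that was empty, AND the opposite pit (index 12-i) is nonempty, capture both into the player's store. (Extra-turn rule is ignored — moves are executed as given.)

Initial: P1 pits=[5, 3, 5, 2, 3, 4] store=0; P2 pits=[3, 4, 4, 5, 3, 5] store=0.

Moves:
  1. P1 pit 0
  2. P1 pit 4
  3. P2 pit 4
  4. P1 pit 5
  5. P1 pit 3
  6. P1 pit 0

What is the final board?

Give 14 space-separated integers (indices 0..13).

Answer: 0 5 6 0 1 1 3 5 6 5 6 1 6 1

Derivation:
Move 1: P1 pit0 -> P1=[0,4,6,3,4,5](0) P2=[3,4,4,5,3,5](0)
Move 2: P1 pit4 -> P1=[0,4,6,3,0,6](1) P2=[4,5,4,5,3,5](0)
Move 3: P2 pit4 -> P1=[1,4,6,3,0,6](1) P2=[4,5,4,5,0,6](1)
Move 4: P1 pit5 -> P1=[1,4,6,3,0,0](2) P2=[5,6,5,6,1,6](1)
Move 5: P1 pit3 -> P1=[1,4,6,0,1,1](3) P2=[5,6,5,6,1,6](1)
Move 6: P1 pit0 -> P1=[0,5,6,0,1,1](3) P2=[5,6,5,6,1,6](1)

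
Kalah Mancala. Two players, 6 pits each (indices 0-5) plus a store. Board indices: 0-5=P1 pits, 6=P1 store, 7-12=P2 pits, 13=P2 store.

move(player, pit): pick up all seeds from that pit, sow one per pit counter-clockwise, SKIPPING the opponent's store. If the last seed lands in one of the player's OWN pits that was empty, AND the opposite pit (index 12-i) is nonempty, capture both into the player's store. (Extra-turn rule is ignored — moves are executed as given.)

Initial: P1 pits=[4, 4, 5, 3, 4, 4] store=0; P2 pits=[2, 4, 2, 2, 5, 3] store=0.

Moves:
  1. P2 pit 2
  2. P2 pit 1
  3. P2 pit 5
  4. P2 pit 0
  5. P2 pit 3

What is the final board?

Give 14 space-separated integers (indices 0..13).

Answer: 6 5 6 3 4 4 0 0 1 2 0 8 1 2

Derivation:
Move 1: P2 pit2 -> P1=[4,4,5,3,4,4](0) P2=[2,4,0,3,6,3](0)
Move 2: P2 pit1 -> P1=[4,4,5,3,4,4](0) P2=[2,0,1,4,7,4](0)
Move 3: P2 pit5 -> P1=[5,5,6,3,4,4](0) P2=[2,0,1,4,7,0](1)
Move 4: P2 pit0 -> P1=[5,5,6,3,4,4](0) P2=[0,1,2,4,7,0](1)
Move 5: P2 pit3 -> P1=[6,5,6,3,4,4](0) P2=[0,1,2,0,8,1](2)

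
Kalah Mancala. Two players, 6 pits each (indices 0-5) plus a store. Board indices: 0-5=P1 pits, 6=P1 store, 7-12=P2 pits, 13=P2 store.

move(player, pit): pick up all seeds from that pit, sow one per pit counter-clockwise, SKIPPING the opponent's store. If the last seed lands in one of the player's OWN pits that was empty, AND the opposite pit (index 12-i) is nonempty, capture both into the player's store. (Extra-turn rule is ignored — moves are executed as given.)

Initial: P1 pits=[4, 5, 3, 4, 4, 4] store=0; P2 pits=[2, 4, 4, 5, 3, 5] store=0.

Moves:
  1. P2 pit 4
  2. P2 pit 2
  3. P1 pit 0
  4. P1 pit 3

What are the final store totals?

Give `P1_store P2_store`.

Move 1: P2 pit4 -> P1=[5,5,3,4,4,4](0) P2=[2,4,4,5,0,6](1)
Move 2: P2 pit2 -> P1=[5,5,3,4,4,4](0) P2=[2,4,0,6,1,7](2)
Move 3: P1 pit0 -> P1=[0,6,4,5,5,5](0) P2=[2,4,0,6,1,7](2)
Move 4: P1 pit3 -> P1=[0,6,4,0,6,6](1) P2=[3,5,0,6,1,7](2)

Answer: 1 2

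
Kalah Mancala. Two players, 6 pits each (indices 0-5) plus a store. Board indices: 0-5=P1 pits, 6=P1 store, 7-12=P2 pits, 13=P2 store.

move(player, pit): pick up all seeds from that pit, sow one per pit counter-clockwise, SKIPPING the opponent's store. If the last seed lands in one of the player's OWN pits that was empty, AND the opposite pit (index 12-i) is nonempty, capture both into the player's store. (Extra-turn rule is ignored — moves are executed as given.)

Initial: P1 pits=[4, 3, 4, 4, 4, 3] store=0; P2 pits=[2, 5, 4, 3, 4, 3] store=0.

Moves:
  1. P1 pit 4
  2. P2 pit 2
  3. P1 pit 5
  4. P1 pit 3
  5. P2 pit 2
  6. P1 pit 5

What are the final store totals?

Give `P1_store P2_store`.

Move 1: P1 pit4 -> P1=[4,3,4,4,0,4](1) P2=[3,6,4,3,4,3](0)
Move 2: P2 pit2 -> P1=[4,3,4,4,0,4](1) P2=[3,6,0,4,5,4](1)
Move 3: P1 pit5 -> P1=[4,3,4,4,0,0](2) P2=[4,7,1,4,5,4](1)
Move 4: P1 pit3 -> P1=[4,3,4,0,1,1](3) P2=[5,7,1,4,5,4](1)
Move 5: P2 pit2 -> P1=[4,3,4,0,1,1](3) P2=[5,7,0,5,5,4](1)
Move 6: P1 pit5 -> P1=[4,3,4,0,1,0](4) P2=[5,7,0,5,5,4](1)

Answer: 4 1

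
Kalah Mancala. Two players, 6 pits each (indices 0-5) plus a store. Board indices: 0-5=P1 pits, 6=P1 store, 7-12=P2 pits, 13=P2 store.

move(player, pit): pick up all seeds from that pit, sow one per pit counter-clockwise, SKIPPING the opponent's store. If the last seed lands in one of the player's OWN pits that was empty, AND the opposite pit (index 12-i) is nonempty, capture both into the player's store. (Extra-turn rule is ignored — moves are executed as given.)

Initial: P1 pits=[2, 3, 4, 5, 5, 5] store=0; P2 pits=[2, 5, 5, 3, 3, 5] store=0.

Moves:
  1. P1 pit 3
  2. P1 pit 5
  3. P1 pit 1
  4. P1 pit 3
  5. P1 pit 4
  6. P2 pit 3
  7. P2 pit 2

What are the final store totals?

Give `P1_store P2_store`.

Answer: 3 2

Derivation:
Move 1: P1 pit3 -> P1=[2,3,4,0,6,6](1) P2=[3,6,5,3,3,5](0)
Move 2: P1 pit5 -> P1=[2,3,4,0,6,0](2) P2=[4,7,6,4,4,5](0)
Move 3: P1 pit1 -> P1=[2,0,5,1,7,0](2) P2=[4,7,6,4,4,5](0)
Move 4: P1 pit3 -> P1=[2,0,5,0,8,0](2) P2=[4,7,6,4,4,5](0)
Move 5: P1 pit4 -> P1=[2,0,5,0,0,1](3) P2=[5,8,7,5,5,6](0)
Move 6: P2 pit3 -> P1=[3,1,5,0,0,1](3) P2=[5,8,7,0,6,7](1)
Move 7: P2 pit2 -> P1=[4,2,6,0,0,1](3) P2=[5,8,0,1,7,8](2)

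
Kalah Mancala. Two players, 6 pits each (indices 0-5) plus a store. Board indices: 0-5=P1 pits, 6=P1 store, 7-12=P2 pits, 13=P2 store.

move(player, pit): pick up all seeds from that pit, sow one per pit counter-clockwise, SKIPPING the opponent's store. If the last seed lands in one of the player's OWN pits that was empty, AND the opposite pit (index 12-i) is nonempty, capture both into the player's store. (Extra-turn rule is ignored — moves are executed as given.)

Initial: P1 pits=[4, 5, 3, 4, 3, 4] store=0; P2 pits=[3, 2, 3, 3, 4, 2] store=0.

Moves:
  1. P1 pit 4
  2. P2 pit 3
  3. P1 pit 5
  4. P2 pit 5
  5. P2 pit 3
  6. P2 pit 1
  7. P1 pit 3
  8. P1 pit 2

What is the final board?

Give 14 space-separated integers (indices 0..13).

Move 1: P1 pit4 -> P1=[4,5,3,4,0,5](1) P2=[4,2,3,3,4,2](0)
Move 2: P2 pit3 -> P1=[4,5,3,4,0,5](1) P2=[4,2,3,0,5,3](1)
Move 3: P1 pit5 -> P1=[4,5,3,4,0,0](2) P2=[5,3,4,1,5,3](1)
Move 4: P2 pit5 -> P1=[5,6,3,4,0,0](2) P2=[5,3,4,1,5,0](2)
Move 5: P2 pit3 -> P1=[5,6,3,4,0,0](2) P2=[5,3,4,0,6,0](2)
Move 6: P2 pit1 -> P1=[5,6,3,4,0,0](2) P2=[5,0,5,1,7,0](2)
Move 7: P1 pit3 -> P1=[5,6,3,0,1,1](3) P2=[6,0,5,1,7,0](2)
Move 8: P1 pit2 -> P1=[5,6,0,1,2,2](3) P2=[6,0,5,1,7,0](2)

Answer: 5 6 0 1 2 2 3 6 0 5 1 7 0 2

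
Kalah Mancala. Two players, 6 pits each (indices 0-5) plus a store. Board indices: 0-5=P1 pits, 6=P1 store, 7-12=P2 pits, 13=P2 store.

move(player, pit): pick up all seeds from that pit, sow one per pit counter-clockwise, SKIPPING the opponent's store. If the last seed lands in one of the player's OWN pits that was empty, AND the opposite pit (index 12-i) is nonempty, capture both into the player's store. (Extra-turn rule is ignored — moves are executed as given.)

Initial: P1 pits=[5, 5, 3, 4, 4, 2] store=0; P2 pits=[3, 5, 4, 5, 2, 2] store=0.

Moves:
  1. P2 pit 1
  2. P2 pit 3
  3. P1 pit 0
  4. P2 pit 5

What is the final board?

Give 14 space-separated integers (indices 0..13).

Answer: 1 8 6 5 5 3 1 3 0 5 0 4 0 3

Derivation:
Move 1: P2 pit1 -> P1=[5,5,3,4,4,2](0) P2=[3,0,5,6,3,3](1)
Move 2: P2 pit3 -> P1=[6,6,4,4,4,2](0) P2=[3,0,5,0,4,4](2)
Move 3: P1 pit0 -> P1=[0,7,5,5,5,3](1) P2=[3,0,5,0,4,4](2)
Move 4: P2 pit5 -> P1=[1,8,6,5,5,3](1) P2=[3,0,5,0,4,0](3)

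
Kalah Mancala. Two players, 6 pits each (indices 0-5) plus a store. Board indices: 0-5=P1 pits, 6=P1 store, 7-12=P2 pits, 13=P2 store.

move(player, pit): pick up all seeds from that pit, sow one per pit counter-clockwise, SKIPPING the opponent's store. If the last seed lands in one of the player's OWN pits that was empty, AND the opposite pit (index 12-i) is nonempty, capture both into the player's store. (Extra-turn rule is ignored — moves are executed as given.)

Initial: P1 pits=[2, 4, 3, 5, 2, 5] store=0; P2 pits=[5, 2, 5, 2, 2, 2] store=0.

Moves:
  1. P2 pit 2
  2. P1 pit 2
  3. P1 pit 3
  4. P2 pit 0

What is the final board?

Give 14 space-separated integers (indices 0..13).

Answer: 3 4 0 0 4 7 1 0 4 2 4 4 4 2

Derivation:
Move 1: P2 pit2 -> P1=[3,4,3,5,2,5](0) P2=[5,2,0,3,3,3](1)
Move 2: P1 pit2 -> P1=[3,4,0,6,3,6](0) P2=[5,2,0,3,3,3](1)
Move 3: P1 pit3 -> P1=[3,4,0,0,4,7](1) P2=[6,3,1,3,3,3](1)
Move 4: P2 pit0 -> P1=[3,4,0,0,4,7](1) P2=[0,4,2,4,4,4](2)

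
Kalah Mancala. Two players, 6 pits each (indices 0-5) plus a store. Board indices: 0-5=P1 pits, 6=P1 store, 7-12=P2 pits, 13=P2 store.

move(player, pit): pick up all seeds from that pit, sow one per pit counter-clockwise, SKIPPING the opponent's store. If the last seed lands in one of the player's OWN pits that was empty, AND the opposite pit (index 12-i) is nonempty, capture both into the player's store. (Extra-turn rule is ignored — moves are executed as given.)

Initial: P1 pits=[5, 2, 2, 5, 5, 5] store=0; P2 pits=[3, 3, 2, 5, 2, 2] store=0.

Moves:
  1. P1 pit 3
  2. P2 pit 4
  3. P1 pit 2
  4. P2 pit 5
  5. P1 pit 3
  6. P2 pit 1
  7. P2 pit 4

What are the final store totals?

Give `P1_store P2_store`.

Answer: 1 9

Derivation:
Move 1: P1 pit3 -> P1=[5,2,2,0,6,6](1) P2=[4,4,2,5,2,2](0)
Move 2: P2 pit4 -> P1=[5,2,2,0,6,6](1) P2=[4,4,2,5,0,3](1)
Move 3: P1 pit2 -> P1=[5,2,0,1,7,6](1) P2=[4,4,2,5,0,3](1)
Move 4: P2 pit5 -> P1=[6,3,0,1,7,6](1) P2=[4,4,2,5,0,0](2)
Move 5: P1 pit3 -> P1=[6,3,0,0,8,6](1) P2=[4,4,2,5,0,0](2)
Move 6: P2 pit1 -> P1=[0,3,0,0,8,6](1) P2=[4,0,3,6,1,0](9)
Move 7: P2 pit4 -> P1=[0,3,0,0,8,6](1) P2=[4,0,3,6,0,1](9)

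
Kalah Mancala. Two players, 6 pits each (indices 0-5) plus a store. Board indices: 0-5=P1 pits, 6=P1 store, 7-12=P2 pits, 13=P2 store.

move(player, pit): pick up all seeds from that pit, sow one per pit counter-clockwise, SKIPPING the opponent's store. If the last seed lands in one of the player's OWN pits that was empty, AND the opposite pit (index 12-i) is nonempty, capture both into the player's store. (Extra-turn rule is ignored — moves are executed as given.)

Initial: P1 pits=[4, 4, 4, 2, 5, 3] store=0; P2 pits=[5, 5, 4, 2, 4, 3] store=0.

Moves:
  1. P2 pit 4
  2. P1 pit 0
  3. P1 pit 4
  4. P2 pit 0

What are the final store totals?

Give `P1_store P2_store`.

Answer: 1 2

Derivation:
Move 1: P2 pit4 -> P1=[5,5,4,2,5,3](0) P2=[5,5,4,2,0,4](1)
Move 2: P1 pit0 -> P1=[0,6,5,3,6,4](0) P2=[5,5,4,2,0,4](1)
Move 3: P1 pit4 -> P1=[0,6,5,3,0,5](1) P2=[6,6,5,3,0,4](1)
Move 4: P2 pit0 -> P1=[0,6,5,3,0,5](1) P2=[0,7,6,4,1,5](2)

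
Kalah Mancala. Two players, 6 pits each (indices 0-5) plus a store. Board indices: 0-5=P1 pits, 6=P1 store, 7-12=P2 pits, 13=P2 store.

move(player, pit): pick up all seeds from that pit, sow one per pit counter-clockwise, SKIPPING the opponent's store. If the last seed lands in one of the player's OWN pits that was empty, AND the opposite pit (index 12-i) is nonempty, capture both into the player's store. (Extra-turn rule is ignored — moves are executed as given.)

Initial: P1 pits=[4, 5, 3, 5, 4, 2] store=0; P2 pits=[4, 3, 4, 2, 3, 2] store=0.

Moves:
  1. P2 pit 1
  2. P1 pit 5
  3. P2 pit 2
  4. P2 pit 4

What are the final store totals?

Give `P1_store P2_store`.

Answer: 1 2

Derivation:
Move 1: P2 pit1 -> P1=[4,5,3,5,4,2](0) P2=[4,0,5,3,4,2](0)
Move 2: P1 pit5 -> P1=[4,5,3,5,4,0](1) P2=[5,0,5,3,4,2](0)
Move 3: P2 pit2 -> P1=[5,5,3,5,4,0](1) P2=[5,0,0,4,5,3](1)
Move 4: P2 pit4 -> P1=[6,6,4,5,4,0](1) P2=[5,0,0,4,0,4](2)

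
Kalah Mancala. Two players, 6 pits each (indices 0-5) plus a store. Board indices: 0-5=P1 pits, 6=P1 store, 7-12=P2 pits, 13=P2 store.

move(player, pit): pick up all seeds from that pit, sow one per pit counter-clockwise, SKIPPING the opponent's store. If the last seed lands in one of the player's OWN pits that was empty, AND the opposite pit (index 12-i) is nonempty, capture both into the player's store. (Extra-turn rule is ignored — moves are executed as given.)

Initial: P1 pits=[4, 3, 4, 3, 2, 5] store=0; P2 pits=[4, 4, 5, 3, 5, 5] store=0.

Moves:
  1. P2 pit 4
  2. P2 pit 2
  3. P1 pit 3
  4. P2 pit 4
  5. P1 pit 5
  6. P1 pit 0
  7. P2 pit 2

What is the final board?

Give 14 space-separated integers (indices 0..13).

Answer: 0 5 6 1 4 1 3 5 5 0 6 1 8 2

Derivation:
Move 1: P2 pit4 -> P1=[5,4,5,3,2,5](0) P2=[4,4,5,3,0,6](1)
Move 2: P2 pit2 -> P1=[6,4,5,3,2,5](0) P2=[4,4,0,4,1,7](2)
Move 3: P1 pit3 -> P1=[6,4,5,0,3,6](1) P2=[4,4,0,4,1,7](2)
Move 4: P2 pit4 -> P1=[6,4,5,0,3,6](1) P2=[4,4,0,4,0,8](2)
Move 5: P1 pit5 -> P1=[6,4,5,0,3,0](2) P2=[5,5,1,5,1,8](2)
Move 6: P1 pit0 -> P1=[0,5,6,1,4,1](3) P2=[5,5,1,5,1,8](2)
Move 7: P2 pit2 -> P1=[0,5,6,1,4,1](3) P2=[5,5,0,6,1,8](2)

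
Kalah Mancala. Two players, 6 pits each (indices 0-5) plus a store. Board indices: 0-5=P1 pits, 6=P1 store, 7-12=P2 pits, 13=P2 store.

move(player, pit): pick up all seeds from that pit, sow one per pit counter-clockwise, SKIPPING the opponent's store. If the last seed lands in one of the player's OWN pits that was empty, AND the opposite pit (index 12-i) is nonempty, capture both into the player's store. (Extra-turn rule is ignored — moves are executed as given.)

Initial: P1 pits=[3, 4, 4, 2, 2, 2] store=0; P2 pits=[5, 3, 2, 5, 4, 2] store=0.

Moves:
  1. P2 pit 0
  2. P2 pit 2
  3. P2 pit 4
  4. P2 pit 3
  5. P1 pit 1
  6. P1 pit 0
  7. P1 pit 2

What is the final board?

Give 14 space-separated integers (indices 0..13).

Answer: 0 1 0 7 5 5 2 2 5 1 1 1 6 2

Derivation:
Move 1: P2 pit0 -> P1=[3,4,4,2,2,2](0) P2=[0,4,3,6,5,3](0)
Move 2: P2 pit2 -> P1=[3,4,4,2,2,2](0) P2=[0,4,0,7,6,4](0)
Move 3: P2 pit4 -> P1=[4,5,5,3,2,2](0) P2=[0,4,0,7,0,5](1)
Move 4: P2 pit3 -> P1=[5,6,6,4,2,2](0) P2=[0,4,0,0,1,6](2)
Move 5: P1 pit1 -> P1=[5,0,7,5,3,3](1) P2=[1,4,0,0,1,6](2)
Move 6: P1 pit0 -> P1=[0,1,8,6,4,4](1) P2=[1,4,0,0,1,6](2)
Move 7: P1 pit2 -> P1=[0,1,0,7,5,5](2) P2=[2,5,1,1,1,6](2)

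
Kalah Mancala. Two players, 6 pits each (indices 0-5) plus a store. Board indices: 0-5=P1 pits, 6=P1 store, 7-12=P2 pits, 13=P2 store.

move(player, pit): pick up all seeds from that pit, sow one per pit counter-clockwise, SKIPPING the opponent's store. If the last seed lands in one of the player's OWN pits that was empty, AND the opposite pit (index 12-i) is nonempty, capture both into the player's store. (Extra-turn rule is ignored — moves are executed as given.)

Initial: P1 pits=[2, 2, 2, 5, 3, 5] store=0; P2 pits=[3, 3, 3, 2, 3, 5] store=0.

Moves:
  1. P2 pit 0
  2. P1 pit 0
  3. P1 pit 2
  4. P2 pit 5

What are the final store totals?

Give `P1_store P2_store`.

Answer: 0 1

Derivation:
Move 1: P2 pit0 -> P1=[2,2,2,5,3,5](0) P2=[0,4,4,3,3,5](0)
Move 2: P1 pit0 -> P1=[0,3,3,5,3,5](0) P2=[0,4,4,3,3,5](0)
Move 3: P1 pit2 -> P1=[0,3,0,6,4,6](0) P2=[0,4,4,3,3,5](0)
Move 4: P2 pit5 -> P1=[1,4,1,7,4,6](0) P2=[0,4,4,3,3,0](1)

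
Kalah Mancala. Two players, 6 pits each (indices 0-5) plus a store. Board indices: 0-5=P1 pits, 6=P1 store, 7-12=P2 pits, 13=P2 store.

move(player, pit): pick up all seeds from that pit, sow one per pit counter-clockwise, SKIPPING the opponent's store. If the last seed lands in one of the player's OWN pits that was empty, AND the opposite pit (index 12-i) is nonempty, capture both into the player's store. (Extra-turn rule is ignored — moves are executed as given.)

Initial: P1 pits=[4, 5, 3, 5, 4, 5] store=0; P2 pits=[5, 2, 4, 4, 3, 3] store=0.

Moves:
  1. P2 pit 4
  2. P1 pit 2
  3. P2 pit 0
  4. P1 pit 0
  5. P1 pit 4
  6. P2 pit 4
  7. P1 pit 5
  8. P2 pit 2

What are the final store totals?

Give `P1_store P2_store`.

Move 1: P2 pit4 -> P1=[5,5,3,5,4,5](0) P2=[5,2,4,4,0,4](1)
Move 2: P1 pit2 -> P1=[5,5,0,6,5,6](0) P2=[5,2,4,4,0,4](1)
Move 3: P2 pit0 -> P1=[5,5,0,6,5,6](0) P2=[0,3,5,5,1,5](1)
Move 4: P1 pit0 -> P1=[0,6,1,7,6,7](0) P2=[0,3,5,5,1,5](1)
Move 5: P1 pit4 -> P1=[0,6,1,7,0,8](1) P2=[1,4,6,6,1,5](1)
Move 6: P2 pit4 -> P1=[0,6,1,7,0,8](1) P2=[1,4,6,6,0,6](1)
Move 7: P1 pit5 -> P1=[0,6,1,7,0,0](10) P2=[2,5,7,7,1,0](1)
Move 8: P2 pit2 -> P1=[1,7,2,7,0,0](10) P2=[2,5,0,8,2,1](2)

Answer: 10 2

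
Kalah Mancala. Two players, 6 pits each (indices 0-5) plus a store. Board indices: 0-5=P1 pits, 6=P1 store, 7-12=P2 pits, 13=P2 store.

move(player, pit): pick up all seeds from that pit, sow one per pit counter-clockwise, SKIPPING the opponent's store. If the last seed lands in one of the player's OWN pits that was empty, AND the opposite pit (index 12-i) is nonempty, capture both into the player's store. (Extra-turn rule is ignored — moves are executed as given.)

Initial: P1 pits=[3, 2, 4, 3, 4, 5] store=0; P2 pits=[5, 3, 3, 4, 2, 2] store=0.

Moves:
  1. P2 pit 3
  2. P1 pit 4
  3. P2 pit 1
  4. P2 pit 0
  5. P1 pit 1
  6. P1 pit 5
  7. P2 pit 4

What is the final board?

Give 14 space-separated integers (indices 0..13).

Answer: 5 1 6 5 0 0 2 1 2 6 3 0 6 3

Derivation:
Move 1: P2 pit3 -> P1=[4,2,4,3,4,5](0) P2=[5,3,3,0,3,3](1)
Move 2: P1 pit4 -> P1=[4,2,4,3,0,6](1) P2=[6,4,3,0,3,3](1)
Move 3: P2 pit1 -> P1=[4,2,4,3,0,6](1) P2=[6,0,4,1,4,4](1)
Move 4: P2 pit0 -> P1=[4,2,4,3,0,6](1) P2=[0,1,5,2,5,5](2)
Move 5: P1 pit1 -> P1=[4,0,5,4,0,6](1) P2=[0,1,5,2,5,5](2)
Move 6: P1 pit5 -> P1=[4,0,5,4,0,0](2) P2=[1,2,6,3,6,5](2)
Move 7: P2 pit4 -> P1=[5,1,6,5,0,0](2) P2=[1,2,6,3,0,6](3)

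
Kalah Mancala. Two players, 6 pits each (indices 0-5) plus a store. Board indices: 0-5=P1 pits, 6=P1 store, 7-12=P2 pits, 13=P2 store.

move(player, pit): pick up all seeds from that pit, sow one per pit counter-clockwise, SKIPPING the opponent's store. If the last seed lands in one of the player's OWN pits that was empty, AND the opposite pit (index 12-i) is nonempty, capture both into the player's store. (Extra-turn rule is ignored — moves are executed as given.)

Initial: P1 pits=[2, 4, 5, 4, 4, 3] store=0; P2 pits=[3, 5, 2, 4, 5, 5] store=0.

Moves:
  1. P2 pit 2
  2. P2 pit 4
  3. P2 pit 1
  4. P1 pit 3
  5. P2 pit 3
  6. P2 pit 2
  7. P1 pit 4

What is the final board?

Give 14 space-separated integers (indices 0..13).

Move 1: P2 pit2 -> P1=[2,4,5,4,4,3](0) P2=[3,5,0,5,6,5](0)
Move 2: P2 pit4 -> P1=[3,5,6,5,4,3](0) P2=[3,5,0,5,0,6](1)
Move 3: P2 pit1 -> P1=[3,5,6,5,4,3](0) P2=[3,0,1,6,1,7](2)
Move 4: P1 pit3 -> P1=[3,5,6,0,5,4](1) P2=[4,1,1,6,1,7](2)
Move 5: P2 pit3 -> P1=[4,6,7,0,5,4](1) P2=[4,1,1,0,2,8](3)
Move 6: P2 pit2 -> P1=[4,6,0,0,5,4](1) P2=[4,1,0,0,2,8](11)
Move 7: P1 pit4 -> P1=[4,6,0,0,0,5](2) P2=[5,2,1,0,2,8](11)

Answer: 4 6 0 0 0 5 2 5 2 1 0 2 8 11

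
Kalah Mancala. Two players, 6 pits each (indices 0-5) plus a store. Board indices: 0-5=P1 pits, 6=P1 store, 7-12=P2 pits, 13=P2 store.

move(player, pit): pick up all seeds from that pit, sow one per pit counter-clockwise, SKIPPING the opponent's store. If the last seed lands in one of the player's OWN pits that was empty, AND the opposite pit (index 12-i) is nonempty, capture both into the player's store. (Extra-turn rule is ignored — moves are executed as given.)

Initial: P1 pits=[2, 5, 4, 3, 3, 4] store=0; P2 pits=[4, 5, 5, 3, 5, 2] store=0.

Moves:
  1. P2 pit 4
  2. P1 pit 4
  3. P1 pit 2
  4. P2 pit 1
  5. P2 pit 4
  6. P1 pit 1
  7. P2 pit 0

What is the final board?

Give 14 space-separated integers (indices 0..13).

Move 1: P2 pit4 -> P1=[3,6,5,3,3,4](0) P2=[4,5,5,3,0,3](1)
Move 2: P1 pit4 -> P1=[3,6,5,3,0,5](1) P2=[5,5,5,3,0,3](1)
Move 3: P1 pit2 -> P1=[3,6,0,4,1,6](2) P2=[6,5,5,3,0,3](1)
Move 4: P2 pit1 -> P1=[3,6,0,4,1,6](2) P2=[6,0,6,4,1,4](2)
Move 5: P2 pit4 -> P1=[3,6,0,4,1,6](2) P2=[6,0,6,4,0,5](2)
Move 6: P1 pit1 -> P1=[3,0,1,5,2,7](3) P2=[7,0,6,4,0,5](2)
Move 7: P2 pit0 -> P1=[4,0,1,5,2,7](3) P2=[0,1,7,5,1,6](3)

Answer: 4 0 1 5 2 7 3 0 1 7 5 1 6 3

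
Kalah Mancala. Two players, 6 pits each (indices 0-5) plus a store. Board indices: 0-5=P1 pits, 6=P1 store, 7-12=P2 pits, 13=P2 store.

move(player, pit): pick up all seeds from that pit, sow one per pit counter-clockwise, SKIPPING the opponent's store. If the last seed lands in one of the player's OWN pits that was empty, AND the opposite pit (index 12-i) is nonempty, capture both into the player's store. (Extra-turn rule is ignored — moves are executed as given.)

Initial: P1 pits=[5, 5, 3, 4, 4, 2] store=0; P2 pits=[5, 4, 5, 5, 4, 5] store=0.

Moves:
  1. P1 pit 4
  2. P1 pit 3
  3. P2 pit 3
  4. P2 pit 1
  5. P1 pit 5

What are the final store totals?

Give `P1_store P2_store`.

Answer: 3 2

Derivation:
Move 1: P1 pit4 -> P1=[5,5,3,4,0,3](1) P2=[6,5,5,5,4,5](0)
Move 2: P1 pit3 -> P1=[5,5,3,0,1,4](2) P2=[7,5,5,5,4,5](0)
Move 3: P2 pit3 -> P1=[6,6,3,0,1,4](2) P2=[7,5,5,0,5,6](1)
Move 4: P2 pit1 -> P1=[6,6,3,0,1,4](2) P2=[7,0,6,1,6,7](2)
Move 5: P1 pit5 -> P1=[6,6,3,0,1,0](3) P2=[8,1,7,1,6,7](2)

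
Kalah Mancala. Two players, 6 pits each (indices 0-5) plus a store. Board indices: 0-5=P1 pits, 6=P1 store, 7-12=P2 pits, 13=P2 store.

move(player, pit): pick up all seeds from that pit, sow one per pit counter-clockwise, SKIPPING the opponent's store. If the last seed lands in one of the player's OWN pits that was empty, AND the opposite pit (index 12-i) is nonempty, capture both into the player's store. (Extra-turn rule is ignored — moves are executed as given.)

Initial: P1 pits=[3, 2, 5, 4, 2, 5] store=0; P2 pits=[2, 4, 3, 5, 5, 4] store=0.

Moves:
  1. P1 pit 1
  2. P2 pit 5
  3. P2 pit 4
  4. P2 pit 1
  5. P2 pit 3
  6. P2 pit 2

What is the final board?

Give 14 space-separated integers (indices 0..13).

Answer: 6 3 9 5 2 5 0 2 0 0 1 3 4 4

Derivation:
Move 1: P1 pit1 -> P1=[3,0,6,5,2,5](0) P2=[2,4,3,5,5,4](0)
Move 2: P2 pit5 -> P1=[4,1,7,5,2,5](0) P2=[2,4,3,5,5,0](1)
Move 3: P2 pit4 -> P1=[5,2,8,5,2,5](0) P2=[2,4,3,5,0,1](2)
Move 4: P2 pit1 -> P1=[5,2,8,5,2,5](0) P2=[2,0,4,6,1,2](2)
Move 5: P2 pit3 -> P1=[6,3,9,5,2,5](0) P2=[2,0,4,0,2,3](3)
Move 6: P2 pit2 -> P1=[6,3,9,5,2,5](0) P2=[2,0,0,1,3,4](4)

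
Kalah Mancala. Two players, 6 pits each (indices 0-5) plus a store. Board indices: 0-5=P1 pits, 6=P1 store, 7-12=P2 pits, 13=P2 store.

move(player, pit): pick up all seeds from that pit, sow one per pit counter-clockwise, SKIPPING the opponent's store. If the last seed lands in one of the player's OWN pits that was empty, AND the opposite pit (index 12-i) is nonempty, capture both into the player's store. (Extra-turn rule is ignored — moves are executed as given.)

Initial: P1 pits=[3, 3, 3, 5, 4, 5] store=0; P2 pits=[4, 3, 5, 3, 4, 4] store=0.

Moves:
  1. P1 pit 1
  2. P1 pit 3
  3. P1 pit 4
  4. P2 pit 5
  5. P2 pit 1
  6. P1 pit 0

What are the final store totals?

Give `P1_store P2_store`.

Move 1: P1 pit1 -> P1=[3,0,4,6,5,5](0) P2=[4,3,5,3,4,4](0)
Move 2: P1 pit3 -> P1=[3,0,4,0,6,6](1) P2=[5,4,6,3,4,4](0)
Move 3: P1 pit4 -> P1=[3,0,4,0,0,7](2) P2=[6,5,7,4,4,4](0)
Move 4: P2 pit5 -> P1=[4,1,5,0,0,7](2) P2=[6,5,7,4,4,0](1)
Move 5: P2 pit1 -> P1=[4,1,5,0,0,7](2) P2=[6,0,8,5,5,1](2)
Move 6: P1 pit0 -> P1=[0,2,6,1,1,7](2) P2=[6,0,8,5,5,1](2)

Answer: 2 2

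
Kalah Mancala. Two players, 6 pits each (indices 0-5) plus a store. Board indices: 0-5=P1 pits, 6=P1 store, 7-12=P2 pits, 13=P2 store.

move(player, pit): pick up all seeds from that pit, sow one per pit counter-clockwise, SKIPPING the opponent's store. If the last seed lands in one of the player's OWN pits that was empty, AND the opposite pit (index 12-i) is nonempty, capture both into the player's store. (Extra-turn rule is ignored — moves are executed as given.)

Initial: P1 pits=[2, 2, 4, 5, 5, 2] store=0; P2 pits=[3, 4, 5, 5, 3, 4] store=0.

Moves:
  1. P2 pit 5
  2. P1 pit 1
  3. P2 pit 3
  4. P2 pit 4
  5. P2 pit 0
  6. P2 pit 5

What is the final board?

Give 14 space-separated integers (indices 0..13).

Move 1: P2 pit5 -> P1=[3,3,5,5,5,2](0) P2=[3,4,5,5,3,0](1)
Move 2: P1 pit1 -> P1=[3,0,6,6,6,2](0) P2=[3,4,5,5,3,0](1)
Move 3: P2 pit3 -> P1=[4,1,6,6,6,2](0) P2=[3,4,5,0,4,1](2)
Move 4: P2 pit4 -> P1=[5,2,6,6,6,2](0) P2=[3,4,5,0,0,2](3)
Move 5: P2 pit0 -> P1=[5,2,0,6,6,2](0) P2=[0,5,6,0,0,2](10)
Move 6: P2 pit5 -> P1=[6,2,0,6,6,2](0) P2=[0,5,6,0,0,0](11)

Answer: 6 2 0 6 6 2 0 0 5 6 0 0 0 11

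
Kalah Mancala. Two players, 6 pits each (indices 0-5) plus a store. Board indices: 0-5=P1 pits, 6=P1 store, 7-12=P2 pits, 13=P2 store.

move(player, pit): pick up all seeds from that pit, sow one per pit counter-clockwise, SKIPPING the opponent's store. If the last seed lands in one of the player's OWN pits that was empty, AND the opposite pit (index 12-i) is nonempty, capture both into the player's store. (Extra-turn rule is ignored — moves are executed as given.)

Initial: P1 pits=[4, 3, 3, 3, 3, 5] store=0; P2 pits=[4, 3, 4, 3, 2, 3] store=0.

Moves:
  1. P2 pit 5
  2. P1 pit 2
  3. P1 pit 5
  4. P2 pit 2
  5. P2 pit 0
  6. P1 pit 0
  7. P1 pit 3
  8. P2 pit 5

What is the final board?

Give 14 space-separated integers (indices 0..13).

Answer: 1 5 1 0 6 2 3 1 6 1 6 5 0 3

Derivation:
Move 1: P2 pit5 -> P1=[5,4,3,3,3,5](0) P2=[4,3,4,3,2,0](1)
Move 2: P1 pit2 -> P1=[5,4,0,4,4,6](0) P2=[4,3,4,3,2,0](1)
Move 3: P1 pit5 -> P1=[5,4,0,4,4,0](1) P2=[5,4,5,4,3,0](1)
Move 4: P2 pit2 -> P1=[6,4,0,4,4,0](1) P2=[5,4,0,5,4,1](2)
Move 5: P2 pit0 -> P1=[6,4,0,4,4,0](1) P2=[0,5,1,6,5,2](2)
Move 6: P1 pit0 -> P1=[0,5,1,5,5,1](2) P2=[0,5,1,6,5,2](2)
Move 7: P1 pit3 -> P1=[0,5,1,0,6,2](3) P2=[1,6,1,6,5,2](2)
Move 8: P2 pit5 -> P1=[1,5,1,0,6,2](3) P2=[1,6,1,6,5,0](3)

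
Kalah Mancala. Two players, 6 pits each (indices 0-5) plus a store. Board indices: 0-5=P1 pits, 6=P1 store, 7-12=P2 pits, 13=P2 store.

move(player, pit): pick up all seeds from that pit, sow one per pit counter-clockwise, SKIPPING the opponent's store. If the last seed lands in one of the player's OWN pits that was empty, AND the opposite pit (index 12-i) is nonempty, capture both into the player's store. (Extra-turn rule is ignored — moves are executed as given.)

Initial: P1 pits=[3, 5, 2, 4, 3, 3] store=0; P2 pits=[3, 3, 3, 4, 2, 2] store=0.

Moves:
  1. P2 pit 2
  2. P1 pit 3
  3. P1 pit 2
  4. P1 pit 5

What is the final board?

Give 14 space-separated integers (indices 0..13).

Move 1: P2 pit2 -> P1=[3,5,2,4,3,3](0) P2=[3,3,0,5,3,3](0)
Move 2: P1 pit3 -> P1=[3,5,2,0,4,4](1) P2=[4,3,0,5,3,3](0)
Move 3: P1 pit2 -> P1=[3,5,0,1,5,4](1) P2=[4,3,0,5,3,3](0)
Move 4: P1 pit5 -> P1=[3,5,0,1,5,0](2) P2=[5,4,1,5,3,3](0)

Answer: 3 5 0 1 5 0 2 5 4 1 5 3 3 0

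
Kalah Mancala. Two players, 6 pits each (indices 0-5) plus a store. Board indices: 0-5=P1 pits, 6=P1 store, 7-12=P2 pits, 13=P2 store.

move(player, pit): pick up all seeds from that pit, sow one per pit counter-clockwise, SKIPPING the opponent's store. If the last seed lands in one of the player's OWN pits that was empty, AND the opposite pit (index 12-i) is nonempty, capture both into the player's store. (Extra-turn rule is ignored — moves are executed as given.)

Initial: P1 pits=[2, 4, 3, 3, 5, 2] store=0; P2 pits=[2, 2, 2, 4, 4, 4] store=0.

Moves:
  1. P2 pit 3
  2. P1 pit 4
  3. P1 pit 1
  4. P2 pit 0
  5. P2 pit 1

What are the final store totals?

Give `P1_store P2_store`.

Answer: 1 6

Derivation:
Move 1: P2 pit3 -> P1=[3,4,3,3,5,2](0) P2=[2,2,2,0,5,5](1)
Move 2: P1 pit4 -> P1=[3,4,3,3,0,3](1) P2=[3,3,3,0,5,5](1)
Move 3: P1 pit1 -> P1=[3,0,4,4,1,4](1) P2=[3,3,3,0,5,5](1)
Move 4: P2 pit0 -> P1=[3,0,0,4,1,4](1) P2=[0,4,4,0,5,5](6)
Move 5: P2 pit1 -> P1=[3,0,0,4,1,4](1) P2=[0,0,5,1,6,6](6)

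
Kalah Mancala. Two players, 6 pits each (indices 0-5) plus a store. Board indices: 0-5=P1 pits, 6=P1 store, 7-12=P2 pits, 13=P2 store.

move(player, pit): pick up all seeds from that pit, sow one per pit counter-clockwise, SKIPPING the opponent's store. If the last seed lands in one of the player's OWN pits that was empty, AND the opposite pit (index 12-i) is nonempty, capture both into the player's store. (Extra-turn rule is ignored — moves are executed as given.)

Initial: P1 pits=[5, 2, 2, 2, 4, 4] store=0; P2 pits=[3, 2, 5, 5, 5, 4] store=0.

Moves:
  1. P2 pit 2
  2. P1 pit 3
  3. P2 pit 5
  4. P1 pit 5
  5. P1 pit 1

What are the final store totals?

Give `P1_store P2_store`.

Move 1: P2 pit2 -> P1=[6,2,2,2,4,4](0) P2=[3,2,0,6,6,5](1)
Move 2: P1 pit3 -> P1=[6,2,2,0,5,5](0) P2=[3,2,0,6,6,5](1)
Move 3: P2 pit5 -> P1=[7,3,3,1,5,5](0) P2=[3,2,0,6,6,0](2)
Move 4: P1 pit5 -> P1=[7,3,3,1,5,0](1) P2=[4,3,1,7,6,0](2)
Move 5: P1 pit1 -> P1=[7,0,4,2,6,0](1) P2=[4,3,1,7,6,0](2)

Answer: 1 2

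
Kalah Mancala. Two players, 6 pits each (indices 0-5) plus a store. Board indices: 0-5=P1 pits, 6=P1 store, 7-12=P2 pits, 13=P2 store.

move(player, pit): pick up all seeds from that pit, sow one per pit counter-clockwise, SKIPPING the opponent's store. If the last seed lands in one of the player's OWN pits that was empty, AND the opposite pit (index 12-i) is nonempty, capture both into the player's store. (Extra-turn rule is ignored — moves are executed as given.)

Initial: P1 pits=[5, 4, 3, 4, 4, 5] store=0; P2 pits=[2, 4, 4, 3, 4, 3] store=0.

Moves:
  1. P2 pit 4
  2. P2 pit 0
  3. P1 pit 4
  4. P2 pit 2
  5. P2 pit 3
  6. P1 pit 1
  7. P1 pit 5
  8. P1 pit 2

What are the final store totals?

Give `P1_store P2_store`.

Move 1: P2 pit4 -> P1=[6,5,3,4,4,5](0) P2=[2,4,4,3,0,4](1)
Move 2: P2 pit0 -> P1=[6,5,3,4,4,5](0) P2=[0,5,5,3,0,4](1)
Move 3: P1 pit4 -> P1=[6,5,3,4,0,6](1) P2=[1,6,5,3,0,4](1)
Move 4: P2 pit2 -> P1=[7,5,3,4,0,6](1) P2=[1,6,0,4,1,5](2)
Move 5: P2 pit3 -> P1=[8,5,3,4,0,6](1) P2=[1,6,0,0,2,6](3)
Move 6: P1 pit1 -> P1=[8,0,4,5,1,7](2) P2=[1,6,0,0,2,6](3)
Move 7: P1 pit5 -> P1=[8,0,4,5,1,0](3) P2=[2,7,1,1,3,7](3)
Move 8: P1 pit2 -> P1=[8,0,0,6,2,1](4) P2=[2,7,1,1,3,7](3)

Answer: 4 3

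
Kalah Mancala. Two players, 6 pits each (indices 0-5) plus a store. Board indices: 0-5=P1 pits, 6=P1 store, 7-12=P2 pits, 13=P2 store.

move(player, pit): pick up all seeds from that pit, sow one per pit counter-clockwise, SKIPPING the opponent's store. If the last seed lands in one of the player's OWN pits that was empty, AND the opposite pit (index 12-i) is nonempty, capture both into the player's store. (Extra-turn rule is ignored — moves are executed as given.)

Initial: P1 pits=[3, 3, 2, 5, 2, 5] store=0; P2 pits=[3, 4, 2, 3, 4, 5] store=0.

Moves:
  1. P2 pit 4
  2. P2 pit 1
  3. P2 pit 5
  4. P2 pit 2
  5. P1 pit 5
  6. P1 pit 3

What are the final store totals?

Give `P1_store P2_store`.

Move 1: P2 pit4 -> P1=[4,4,2,5,2,5](0) P2=[3,4,2,3,0,6](1)
Move 2: P2 pit1 -> P1=[4,4,2,5,2,5](0) P2=[3,0,3,4,1,7](1)
Move 3: P2 pit5 -> P1=[5,5,3,6,3,6](0) P2=[3,0,3,4,1,0](2)
Move 4: P2 pit2 -> P1=[0,5,3,6,3,6](0) P2=[3,0,0,5,2,0](8)
Move 5: P1 pit5 -> P1=[0,5,3,6,3,0](1) P2=[4,1,1,6,3,0](8)
Move 6: P1 pit3 -> P1=[0,5,3,0,4,1](2) P2=[5,2,2,6,3,0](8)

Answer: 2 8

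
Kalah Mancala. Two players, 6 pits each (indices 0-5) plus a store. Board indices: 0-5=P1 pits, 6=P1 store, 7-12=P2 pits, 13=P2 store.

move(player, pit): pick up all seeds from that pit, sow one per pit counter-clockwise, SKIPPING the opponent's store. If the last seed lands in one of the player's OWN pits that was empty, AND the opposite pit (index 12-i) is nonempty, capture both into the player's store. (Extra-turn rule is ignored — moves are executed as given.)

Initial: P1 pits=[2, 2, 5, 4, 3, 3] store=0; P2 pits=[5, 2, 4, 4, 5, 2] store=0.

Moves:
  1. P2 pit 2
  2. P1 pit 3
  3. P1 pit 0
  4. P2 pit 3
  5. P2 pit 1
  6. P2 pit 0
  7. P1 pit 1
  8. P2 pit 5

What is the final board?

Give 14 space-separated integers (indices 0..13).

Move 1: P2 pit2 -> P1=[2,2,5,4,3,3](0) P2=[5,2,0,5,6,3](1)
Move 2: P1 pit3 -> P1=[2,2,5,0,4,4](1) P2=[6,2,0,5,6,3](1)
Move 3: P1 pit0 -> P1=[0,3,6,0,4,4](1) P2=[6,2,0,5,6,3](1)
Move 4: P2 pit3 -> P1=[1,4,6,0,4,4](1) P2=[6,2,0,0,7,4](2)
Move 5: P2 pit1 -> P1=[1,4,0,0,4,4](1) P2=[6,0,1,0,7,4](9)
Move 6: P2 pit0 -> P1=[1,4,0,0,4,4](1) P2=[0,1,2,1,8,5](10)
Move 7: P1 pit1 -> P1=[1,0,1,1,5,5](1) P2=[0,1,2,1,8,5](10)
Move 8: P2 pit5 -> P1=[2,1,2,2,5,5](1) P2=[0,1,2,1,8,0](11)

Answer: 2 1 2 2 5 5 1 0 1 2 1 8 0 11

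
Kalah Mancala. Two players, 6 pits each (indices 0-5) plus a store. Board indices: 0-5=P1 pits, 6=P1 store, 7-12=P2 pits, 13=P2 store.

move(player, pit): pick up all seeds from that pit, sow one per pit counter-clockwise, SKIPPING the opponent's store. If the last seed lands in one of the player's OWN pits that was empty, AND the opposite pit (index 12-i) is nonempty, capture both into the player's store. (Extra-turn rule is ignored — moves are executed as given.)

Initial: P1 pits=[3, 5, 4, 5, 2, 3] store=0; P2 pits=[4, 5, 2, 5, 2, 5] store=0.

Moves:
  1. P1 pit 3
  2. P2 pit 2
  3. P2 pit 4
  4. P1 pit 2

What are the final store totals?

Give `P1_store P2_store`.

Move 1: P1 pit3 -> P1=[3,5,4,0,3,4](1) P2=[5,6,2,5,2,5](0)
Move 2: P2 pit2 -> P1=[3,5,4,0,3,4](1) P2=[5,6,0,6,3,5](0)
Move 3: P2 pit4 -> P1=[4,5,4,0,3,4](1) P2=[5,6,0,6,0,6](1)
Move 4: P1 pit2 -> P1=[4,5,0,1,4,5](2) P2=[5,6,0,6,0,6](1)

Answer: 2 1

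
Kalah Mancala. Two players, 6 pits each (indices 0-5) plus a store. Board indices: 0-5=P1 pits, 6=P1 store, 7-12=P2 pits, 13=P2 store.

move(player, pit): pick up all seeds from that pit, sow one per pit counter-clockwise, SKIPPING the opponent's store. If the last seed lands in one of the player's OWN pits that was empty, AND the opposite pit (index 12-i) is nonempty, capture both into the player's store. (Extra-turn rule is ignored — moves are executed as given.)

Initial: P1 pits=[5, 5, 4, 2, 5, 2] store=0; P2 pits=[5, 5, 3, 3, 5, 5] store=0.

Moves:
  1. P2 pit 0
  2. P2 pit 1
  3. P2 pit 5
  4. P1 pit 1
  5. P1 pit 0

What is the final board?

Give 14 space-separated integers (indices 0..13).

Answer: 0 1 7 5 8 5 2 2 0 5 5 7 0 2

Derivation:
Move 1: P2 pit0 -> P1=[5,5,4,2,5,2](0) P2=[0,6,4,4,6,6](0)
Move 2: P2 pit1 -> P1=[6,5,4,2,5,2](0) P2=[0,0,5,5,7,7](1)
Move 3: P2 pit5 -> P1=[7,6,5,3,6,3](0) P2=[0,0,5,5,7,0](2)
Move 4: P1 pit1 -> P1=[7,0,6,4,7,4](1) P2=[1,0,5,5,7,0](2)
Move 5: P1 pit0 -> P1=[0,1,7,5,8,5](2) P2=[2,0,5,5,7,0](2)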